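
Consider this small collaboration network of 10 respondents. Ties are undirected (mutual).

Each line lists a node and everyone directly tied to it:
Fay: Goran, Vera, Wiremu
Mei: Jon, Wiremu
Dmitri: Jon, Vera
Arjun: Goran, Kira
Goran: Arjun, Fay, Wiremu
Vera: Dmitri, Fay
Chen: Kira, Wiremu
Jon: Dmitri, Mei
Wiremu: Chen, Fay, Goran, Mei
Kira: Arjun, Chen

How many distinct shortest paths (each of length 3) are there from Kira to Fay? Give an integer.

The shortest distance is 3. The length-3 paths are: Kira–Chen–Wiremu–Fay; Kira–Arjun–Goran–Fay.
That gives 2 distinct shortest paths.

2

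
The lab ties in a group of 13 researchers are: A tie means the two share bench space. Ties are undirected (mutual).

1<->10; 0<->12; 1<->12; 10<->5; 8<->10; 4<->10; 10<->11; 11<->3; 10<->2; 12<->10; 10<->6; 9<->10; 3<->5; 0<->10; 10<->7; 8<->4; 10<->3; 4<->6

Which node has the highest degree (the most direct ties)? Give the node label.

Degrees — 0:2, 1:2, 2:1, 3:3, 4:3, 5:2, 6:2, 7:1, 8:2, 9:1, 10:12, 11:2, 12:3.
The maximum is 12, attained only by 10.

10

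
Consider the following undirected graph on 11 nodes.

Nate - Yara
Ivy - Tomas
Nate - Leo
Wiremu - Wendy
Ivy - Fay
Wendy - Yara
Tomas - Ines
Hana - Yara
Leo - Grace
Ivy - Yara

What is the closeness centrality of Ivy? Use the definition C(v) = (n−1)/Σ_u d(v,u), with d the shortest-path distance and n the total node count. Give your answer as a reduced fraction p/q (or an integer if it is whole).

10/21

Distances from Ivy: Fay:1, Grace:4, Hana:2, Ines:2, Leo:3, Nate:2, Tomas:1, Wendy:2, Wiremu:3, Yara:1. Sum = 21.
n = 11, so closeness = 10/21.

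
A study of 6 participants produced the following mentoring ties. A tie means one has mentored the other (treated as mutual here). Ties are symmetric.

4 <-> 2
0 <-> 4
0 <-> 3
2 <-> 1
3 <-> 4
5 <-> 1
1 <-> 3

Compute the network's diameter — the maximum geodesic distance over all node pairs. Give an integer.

3

Eccentricity of each node (its greatest distance to any other): 0:3, 1:2, 2:2, 3:2, 4:3, 5:3.
The maximum eccentricity is 3, realized for instance by the pair 5–4 via 5 – 1 – 3 – 4. So the diameter is 3.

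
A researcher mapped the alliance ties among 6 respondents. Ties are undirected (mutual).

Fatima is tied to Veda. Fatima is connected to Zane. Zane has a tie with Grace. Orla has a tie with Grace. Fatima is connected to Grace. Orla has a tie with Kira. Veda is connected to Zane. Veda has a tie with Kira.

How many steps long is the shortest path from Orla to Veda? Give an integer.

One shortest route is Orla – Kira – Veda, which uses 2 edges, and Orla and Veda are not directly tied, so nothing shorter exists. So d(Orla,Veda) = 2.

2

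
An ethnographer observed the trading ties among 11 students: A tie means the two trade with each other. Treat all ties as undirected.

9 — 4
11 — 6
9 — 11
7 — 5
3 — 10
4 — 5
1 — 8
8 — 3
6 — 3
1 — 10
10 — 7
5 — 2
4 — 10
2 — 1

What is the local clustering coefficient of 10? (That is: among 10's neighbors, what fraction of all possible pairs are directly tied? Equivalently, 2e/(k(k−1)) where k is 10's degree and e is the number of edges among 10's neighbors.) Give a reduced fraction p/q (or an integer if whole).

10's neighbors: 1, 3, 4, and 7 (k = 4).
Possible neighbor pairs: C(4,2) = 6. Edges among them: none → e = 0.
Clustering(10) = 0/6 = 0.

0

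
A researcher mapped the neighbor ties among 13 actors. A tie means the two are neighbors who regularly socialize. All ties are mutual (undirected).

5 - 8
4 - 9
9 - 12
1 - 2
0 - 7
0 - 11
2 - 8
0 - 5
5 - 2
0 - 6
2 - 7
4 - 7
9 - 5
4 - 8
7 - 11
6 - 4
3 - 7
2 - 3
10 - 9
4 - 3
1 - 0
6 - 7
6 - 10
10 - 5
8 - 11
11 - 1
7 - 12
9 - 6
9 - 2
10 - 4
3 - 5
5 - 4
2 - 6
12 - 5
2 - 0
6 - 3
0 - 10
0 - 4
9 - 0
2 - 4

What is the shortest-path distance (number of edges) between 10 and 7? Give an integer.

2

One shortest route is 10 – 4 – 7, which uses 2 edges, and 10 and 7 are not directly tied, so nothing shorter exists. So d(10,7) = 2.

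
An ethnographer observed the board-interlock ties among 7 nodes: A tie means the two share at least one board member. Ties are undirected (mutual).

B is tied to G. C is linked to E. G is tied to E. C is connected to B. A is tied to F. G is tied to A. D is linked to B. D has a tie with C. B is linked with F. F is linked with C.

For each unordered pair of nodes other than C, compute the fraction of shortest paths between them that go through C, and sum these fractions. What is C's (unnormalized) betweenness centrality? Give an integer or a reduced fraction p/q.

Pairs whose geodesics pass through C — F–D: 1/2; F–E: 1; B–E: 1/2; D–E: 1; D–A: 1/3.
All other pairs contribute 0.
Summing the contributions gives betweenness(C) = 10/3.

10/3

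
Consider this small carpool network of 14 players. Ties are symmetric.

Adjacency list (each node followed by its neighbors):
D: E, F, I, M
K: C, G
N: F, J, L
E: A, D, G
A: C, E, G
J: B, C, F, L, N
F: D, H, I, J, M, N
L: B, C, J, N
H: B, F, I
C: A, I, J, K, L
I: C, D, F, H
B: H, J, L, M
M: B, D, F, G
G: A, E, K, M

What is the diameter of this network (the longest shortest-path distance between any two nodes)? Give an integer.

Eccentricity of each node (its greatest distance to any other): A:3, B:3, C:3, D:3, E:3, F:3, G:3, H:3, I:3, J:3, K:3, L:3, M:3, N:3.
The maximum eccentricity is 3, realized for instance by the pair E–L via E – A – C – L. So the diameter is 3.

3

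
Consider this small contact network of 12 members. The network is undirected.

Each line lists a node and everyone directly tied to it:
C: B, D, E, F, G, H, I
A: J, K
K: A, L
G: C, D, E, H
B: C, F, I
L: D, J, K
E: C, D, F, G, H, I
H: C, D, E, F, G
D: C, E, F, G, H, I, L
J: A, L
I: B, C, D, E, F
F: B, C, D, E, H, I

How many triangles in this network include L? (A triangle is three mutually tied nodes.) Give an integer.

L's neighbors are D, J, and K, but none of them are tied to each other, so no triangle contains L.

0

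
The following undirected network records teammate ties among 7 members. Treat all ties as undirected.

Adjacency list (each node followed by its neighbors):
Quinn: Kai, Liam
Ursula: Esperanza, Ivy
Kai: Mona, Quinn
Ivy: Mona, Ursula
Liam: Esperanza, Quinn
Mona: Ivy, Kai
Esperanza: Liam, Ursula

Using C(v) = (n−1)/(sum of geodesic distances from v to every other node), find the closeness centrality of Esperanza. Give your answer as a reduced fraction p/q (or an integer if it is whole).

1/2

Distances from Esperanza: Ivy:2, Kai:3, Liam:1, Mona:3, Quinn:2, Ursula:1. Sum = 12.
n = 7, so closeness = 6/12 = 1/2.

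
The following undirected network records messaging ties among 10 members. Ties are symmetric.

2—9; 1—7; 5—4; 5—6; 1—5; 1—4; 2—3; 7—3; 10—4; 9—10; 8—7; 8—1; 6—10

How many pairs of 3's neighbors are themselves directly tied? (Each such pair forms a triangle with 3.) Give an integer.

3's neighbors are 2 and 7, but none of them are tied to each other, so no triangle contains 3.

0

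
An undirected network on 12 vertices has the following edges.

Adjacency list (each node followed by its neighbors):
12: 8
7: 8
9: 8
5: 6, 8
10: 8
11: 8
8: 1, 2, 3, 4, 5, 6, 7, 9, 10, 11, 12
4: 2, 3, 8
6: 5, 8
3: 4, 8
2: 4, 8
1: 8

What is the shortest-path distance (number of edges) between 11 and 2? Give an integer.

One shortest route is 11 – 8 – 2, which uses 2 edges, and 11 and 2 are not directly tied, so nothing shorter exists. So d(11,2) = 2.

2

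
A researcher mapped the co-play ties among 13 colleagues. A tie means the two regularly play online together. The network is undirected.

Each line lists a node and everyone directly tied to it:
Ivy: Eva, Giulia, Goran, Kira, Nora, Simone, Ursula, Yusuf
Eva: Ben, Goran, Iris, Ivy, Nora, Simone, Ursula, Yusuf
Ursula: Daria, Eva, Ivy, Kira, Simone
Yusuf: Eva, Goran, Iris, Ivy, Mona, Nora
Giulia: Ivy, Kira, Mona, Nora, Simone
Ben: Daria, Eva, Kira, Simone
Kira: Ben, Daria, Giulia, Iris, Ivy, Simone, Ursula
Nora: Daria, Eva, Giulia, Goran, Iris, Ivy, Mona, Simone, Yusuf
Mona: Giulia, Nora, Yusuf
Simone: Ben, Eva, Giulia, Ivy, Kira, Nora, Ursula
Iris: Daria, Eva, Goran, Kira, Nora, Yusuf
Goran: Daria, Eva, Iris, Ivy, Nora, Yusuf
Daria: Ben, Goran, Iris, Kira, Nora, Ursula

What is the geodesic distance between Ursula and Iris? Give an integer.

One shortest route is Ursula – Eva – Iris, which uses 2 edges, and Ursula and Iris are not directly tied, so nothing shorter exists. So d(Ursula,Iris) = 2.

2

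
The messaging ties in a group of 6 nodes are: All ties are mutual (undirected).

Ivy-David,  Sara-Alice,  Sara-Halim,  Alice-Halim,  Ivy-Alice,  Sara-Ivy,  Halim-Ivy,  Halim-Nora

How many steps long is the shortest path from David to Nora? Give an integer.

3

One shortest route is David – Ivy – Halim – Nora, which uses 3 edges, and at distance 2 from David we only reach {Alice, Halim, Sara}, which does not include Nora. So d(David,Nora) = 3.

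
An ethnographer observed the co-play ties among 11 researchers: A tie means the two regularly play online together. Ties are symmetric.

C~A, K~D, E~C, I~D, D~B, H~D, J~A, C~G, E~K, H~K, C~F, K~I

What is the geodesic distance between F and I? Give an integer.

One shortest route is F – C – E – K – I, which uses 4 edges, and at distance 3 from F we only reach {J, K}, which does not include I. So d(F,I) = 4.

4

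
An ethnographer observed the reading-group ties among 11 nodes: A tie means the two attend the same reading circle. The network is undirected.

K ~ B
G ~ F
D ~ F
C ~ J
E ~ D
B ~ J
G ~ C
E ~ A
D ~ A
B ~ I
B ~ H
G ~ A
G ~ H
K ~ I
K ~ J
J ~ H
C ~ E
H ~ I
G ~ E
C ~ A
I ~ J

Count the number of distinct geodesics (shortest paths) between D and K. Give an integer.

The shortest distance is 4. The length-4 paths are: D–A–C–J–K; D–E–C–J–K.
That gives 2 distinct shortest paths.

2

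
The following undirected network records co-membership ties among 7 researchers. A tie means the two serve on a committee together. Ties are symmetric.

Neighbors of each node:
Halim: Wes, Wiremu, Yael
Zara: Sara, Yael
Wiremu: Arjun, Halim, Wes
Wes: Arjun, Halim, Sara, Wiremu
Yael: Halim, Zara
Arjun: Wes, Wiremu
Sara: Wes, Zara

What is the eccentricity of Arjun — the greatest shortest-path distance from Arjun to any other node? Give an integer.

Distances from Arjun: Halim:2, Sara:2, Wes:1, Wiremu:1, Yael:3, Zara:3.
The largest is 3 (to Zara and Yael), so the eccentricity of Arjun is 3.

3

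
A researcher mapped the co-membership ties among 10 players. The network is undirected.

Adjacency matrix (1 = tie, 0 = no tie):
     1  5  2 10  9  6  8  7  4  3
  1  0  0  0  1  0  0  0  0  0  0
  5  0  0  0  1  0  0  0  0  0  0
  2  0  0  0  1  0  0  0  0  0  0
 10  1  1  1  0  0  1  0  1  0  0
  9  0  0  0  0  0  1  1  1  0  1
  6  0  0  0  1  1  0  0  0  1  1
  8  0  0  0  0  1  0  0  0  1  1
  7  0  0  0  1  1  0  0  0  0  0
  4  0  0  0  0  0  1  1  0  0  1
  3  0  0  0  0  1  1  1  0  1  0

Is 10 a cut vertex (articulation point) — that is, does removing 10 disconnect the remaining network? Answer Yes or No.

Yes

Removing 10 leaves {1} with no path to {5}, so the network splits into 4 components. 10 is a cut vertex.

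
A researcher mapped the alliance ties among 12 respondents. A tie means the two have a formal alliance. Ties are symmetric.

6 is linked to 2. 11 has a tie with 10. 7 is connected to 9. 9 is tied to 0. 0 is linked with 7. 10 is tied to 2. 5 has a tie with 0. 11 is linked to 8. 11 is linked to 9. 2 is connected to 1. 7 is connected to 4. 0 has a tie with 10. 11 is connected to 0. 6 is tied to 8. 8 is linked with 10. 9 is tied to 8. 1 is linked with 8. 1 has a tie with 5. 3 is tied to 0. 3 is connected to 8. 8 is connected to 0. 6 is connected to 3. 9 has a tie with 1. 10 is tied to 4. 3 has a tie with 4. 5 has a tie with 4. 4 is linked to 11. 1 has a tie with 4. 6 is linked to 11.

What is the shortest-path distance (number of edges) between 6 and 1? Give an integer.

One shortest route is 6 – 8 – 1, which uses 2 edges, and 6 and 1 are not directly tied, so nothing shorter exists. So d(6,1) = 2.

2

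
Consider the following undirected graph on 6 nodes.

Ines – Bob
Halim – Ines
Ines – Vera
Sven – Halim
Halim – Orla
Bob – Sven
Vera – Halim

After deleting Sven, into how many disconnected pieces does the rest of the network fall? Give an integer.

Sven's neighbors (Bob and Halim) remain reachable from one another through other ties, so the rest of the network stays in one piece.

1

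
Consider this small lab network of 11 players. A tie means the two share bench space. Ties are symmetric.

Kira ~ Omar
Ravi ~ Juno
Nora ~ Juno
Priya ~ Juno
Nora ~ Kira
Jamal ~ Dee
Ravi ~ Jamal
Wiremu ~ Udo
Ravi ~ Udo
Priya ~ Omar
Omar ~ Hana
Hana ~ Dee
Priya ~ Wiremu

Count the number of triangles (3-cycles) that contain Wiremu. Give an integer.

Wiremu's neighbors are Priya and Udo, but none of them are tied to each other, so no triangle contains Wiremu.

0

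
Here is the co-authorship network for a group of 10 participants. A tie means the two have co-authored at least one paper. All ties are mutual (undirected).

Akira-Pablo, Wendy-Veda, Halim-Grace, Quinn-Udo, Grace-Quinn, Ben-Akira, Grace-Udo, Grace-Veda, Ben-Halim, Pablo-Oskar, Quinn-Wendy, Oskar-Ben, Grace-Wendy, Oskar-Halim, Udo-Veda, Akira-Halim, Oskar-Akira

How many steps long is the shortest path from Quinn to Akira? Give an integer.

3

One shortest route is Quinn – Grace – Halim – Akira, which uses 3 edges, and at distance 2 from Quinn we only reach {Halim, Veda}, which does not include Akira. So d(Quinn,Akira) = 3.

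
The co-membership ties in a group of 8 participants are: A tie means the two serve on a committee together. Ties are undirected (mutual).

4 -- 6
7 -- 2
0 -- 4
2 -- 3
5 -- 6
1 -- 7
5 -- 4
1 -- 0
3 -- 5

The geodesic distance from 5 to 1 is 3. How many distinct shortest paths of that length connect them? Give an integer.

The shortest distance is 3, and the only length-3 path is 5–4–0–1. So there is exactly 1 shortest path.

1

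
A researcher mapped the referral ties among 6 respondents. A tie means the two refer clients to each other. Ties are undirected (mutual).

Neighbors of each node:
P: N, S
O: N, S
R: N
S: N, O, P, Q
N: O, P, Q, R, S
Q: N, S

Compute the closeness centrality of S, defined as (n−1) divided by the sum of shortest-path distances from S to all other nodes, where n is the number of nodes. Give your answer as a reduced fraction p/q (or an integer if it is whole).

Distances from S: N:1, O:1, P:1, Q:1, R:2. Sum = 6.
n = 6, so closeness = 5/6.

5/6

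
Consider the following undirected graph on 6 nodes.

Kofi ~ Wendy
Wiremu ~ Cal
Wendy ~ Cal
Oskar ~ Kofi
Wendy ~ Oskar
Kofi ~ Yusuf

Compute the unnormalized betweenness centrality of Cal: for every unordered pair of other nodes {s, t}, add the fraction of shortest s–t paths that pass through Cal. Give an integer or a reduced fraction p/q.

4

Pairs whose geodesics pass through Cal — Kofi–Wiremu: 1; Oskar–Wiremu: 1; Yusuf–Wiremu: 1; Wendy–Wiremu: 1.
All other pairs contribute 0.
Summing the contributions gives betweenness(Cal) = 4.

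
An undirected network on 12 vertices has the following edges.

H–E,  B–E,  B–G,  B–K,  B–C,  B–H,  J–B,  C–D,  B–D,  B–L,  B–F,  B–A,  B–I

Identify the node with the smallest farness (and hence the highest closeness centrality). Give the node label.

B

Farness (sum of distances to all others) for each node — A:21, B:11, C:20, D:20, E:20, F:21, G:21, H:20, I:21, J:21, K:21, L:21.
The smallest farness is 11, for B, so B has the highest closeness.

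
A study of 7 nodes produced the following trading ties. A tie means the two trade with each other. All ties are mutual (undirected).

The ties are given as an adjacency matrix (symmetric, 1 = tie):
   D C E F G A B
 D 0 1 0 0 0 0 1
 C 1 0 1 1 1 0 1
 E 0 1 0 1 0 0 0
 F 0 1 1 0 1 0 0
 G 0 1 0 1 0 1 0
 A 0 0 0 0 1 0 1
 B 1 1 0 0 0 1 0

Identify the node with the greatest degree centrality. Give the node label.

C

Degrees — A:2, B:3, C:5, D:2, E:2, F:3, G:3.
The maximum is 5, attained only by C.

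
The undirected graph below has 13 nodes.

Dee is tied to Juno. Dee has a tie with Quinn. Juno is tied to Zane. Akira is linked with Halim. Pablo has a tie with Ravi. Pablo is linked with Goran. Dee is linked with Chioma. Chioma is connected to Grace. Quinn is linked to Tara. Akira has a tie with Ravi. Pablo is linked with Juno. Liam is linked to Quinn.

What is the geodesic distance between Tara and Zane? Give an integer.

4

One shortest route is Tara – Quinn – Dee – Juno – Zane, which uses 4 edges, and at distance 3 from Tara we only reach {Chioma, Juno}, which does not include Zane. So d(Tara,Zane) = 4.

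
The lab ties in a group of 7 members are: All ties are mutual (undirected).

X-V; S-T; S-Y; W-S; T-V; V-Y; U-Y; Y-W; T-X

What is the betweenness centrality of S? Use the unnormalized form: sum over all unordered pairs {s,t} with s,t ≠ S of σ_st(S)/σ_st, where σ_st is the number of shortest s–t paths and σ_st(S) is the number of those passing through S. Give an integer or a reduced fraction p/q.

5/2

Pairs whose geodesics pass through S — Y–T: 1/2; U–T: 1/2; T–W: 1; W–X: 1/2.
All other pairs contribute 0.
Summing the contributions gives betweenness(S) = 5/2.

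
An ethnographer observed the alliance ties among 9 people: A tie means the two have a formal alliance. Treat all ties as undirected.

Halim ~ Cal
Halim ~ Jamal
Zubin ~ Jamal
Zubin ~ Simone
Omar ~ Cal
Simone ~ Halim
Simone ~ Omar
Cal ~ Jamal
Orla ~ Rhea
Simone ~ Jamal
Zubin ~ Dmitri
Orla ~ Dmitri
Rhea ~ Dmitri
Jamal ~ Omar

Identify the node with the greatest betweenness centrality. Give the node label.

Unnormalized betweenness of each node: Cal:1/3, Dmitri:12, Halim:1/3, Jamal:26/3, Omar:1/3, Orla:0, Rhea:0, Simone:13/3, Zubin:15.
Zubin has the largest value, 15, making it the main broker — the node through which the most shortest paths run.

Zubin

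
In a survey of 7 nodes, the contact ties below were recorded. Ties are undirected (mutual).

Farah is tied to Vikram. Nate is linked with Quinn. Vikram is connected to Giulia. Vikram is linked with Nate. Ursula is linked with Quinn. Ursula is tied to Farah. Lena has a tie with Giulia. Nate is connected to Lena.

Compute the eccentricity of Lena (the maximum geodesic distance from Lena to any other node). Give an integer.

3

Distances from Lena: Farah:3, Giulia:1, Nate:1, Quinn:2, Ursula:3, Vikram:2.
The largest is 3 (to Farah and Ursula), so the eccentricity of Lena is 3.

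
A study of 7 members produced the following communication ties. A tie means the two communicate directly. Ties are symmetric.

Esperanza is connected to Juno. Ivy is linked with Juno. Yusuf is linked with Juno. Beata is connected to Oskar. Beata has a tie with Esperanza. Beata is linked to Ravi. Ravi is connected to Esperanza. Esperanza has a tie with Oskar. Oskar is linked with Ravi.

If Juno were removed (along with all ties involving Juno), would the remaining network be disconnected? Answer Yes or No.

Yes

Removing Juno leaves {Ivy} with no path to {Yusuf}, so the network splits into 3 components. Juno is a cut vertex.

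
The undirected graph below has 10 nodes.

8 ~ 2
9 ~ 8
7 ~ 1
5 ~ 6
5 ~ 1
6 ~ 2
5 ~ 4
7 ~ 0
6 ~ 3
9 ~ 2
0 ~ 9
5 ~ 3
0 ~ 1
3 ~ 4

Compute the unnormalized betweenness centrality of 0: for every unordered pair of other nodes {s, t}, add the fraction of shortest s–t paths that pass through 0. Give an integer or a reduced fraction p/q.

19/3

Pairs whose geodesics pass through 0 — 2–7: 1; 2–1: 1/2; 8–7: 1; 8–1: 1; 9–7: 1; 9–1: 1; 9–5: 1/2; 9–4: 1/3.
All other pairs contribute 0.
Summing the contributions gives betweenness(0) = 19/3.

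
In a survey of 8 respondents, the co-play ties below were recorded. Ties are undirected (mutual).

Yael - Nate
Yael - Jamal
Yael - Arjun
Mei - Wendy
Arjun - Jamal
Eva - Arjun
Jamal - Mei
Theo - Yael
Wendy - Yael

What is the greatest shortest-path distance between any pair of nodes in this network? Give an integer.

3

Eccentricity of each node (its greatest distance to any other): Arjun:2, Eva:3, Jamal:2, Mei:3, Nate:3, Theo:3, Wendy:3, Yael:2.
The maximum eccentricity is 3, realized for instance by the pair Nate–Eva via Nate – Yael – Arjun – Eva. So the diameter is 3.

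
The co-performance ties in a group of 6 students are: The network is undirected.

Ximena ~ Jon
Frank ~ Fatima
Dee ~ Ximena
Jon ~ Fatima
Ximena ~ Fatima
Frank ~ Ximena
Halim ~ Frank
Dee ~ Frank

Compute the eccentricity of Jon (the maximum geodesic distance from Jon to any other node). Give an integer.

Distances from Jon: Dee:2, Fatima:1, Frank:2, Halim:3, Ximena:1.
The largest is 3 (to Halim), so the eccentricity of Jon is 3.

3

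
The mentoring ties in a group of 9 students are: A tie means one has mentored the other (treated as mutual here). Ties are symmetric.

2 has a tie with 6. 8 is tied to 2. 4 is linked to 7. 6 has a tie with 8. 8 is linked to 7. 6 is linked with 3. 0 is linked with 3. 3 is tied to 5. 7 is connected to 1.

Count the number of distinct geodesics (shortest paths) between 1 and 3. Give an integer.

The shortest distance is 4, and the only length-4 path is 1–7–8–6–3. So there is exactly 1 shortest path.

1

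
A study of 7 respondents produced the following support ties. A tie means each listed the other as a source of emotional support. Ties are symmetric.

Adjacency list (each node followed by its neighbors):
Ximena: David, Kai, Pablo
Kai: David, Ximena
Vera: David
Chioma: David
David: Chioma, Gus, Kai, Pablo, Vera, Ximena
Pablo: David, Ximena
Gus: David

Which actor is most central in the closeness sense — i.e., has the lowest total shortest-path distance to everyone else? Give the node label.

David

Farness (sum of distances to all others) for each node — Chioma:11, David:6, Gus:11, Kai:10, Pablo:10, Vera:11, Ximena:9.
The smallest farness is 6, for David, so David has the highest closeness.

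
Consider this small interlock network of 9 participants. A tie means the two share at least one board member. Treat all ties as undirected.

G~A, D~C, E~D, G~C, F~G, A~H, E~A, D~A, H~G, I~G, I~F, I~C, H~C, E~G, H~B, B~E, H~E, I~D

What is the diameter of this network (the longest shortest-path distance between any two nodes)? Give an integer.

Eccentricity of each node (its greatest distance to any other): A:2, B:3, C:2, D:2, E:2, F:3, G:2, H:2, I:3.
The maximum eccentricity is 3, realized for instance by the pair F–B via F – G – E – B. So the diameter is 3.

3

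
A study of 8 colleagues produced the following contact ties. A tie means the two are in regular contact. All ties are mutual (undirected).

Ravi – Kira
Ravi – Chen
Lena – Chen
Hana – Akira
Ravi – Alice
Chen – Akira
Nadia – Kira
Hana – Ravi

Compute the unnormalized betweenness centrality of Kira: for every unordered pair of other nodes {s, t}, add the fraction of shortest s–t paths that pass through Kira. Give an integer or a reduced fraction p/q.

Pairs whose geodesics pass through Kira — Nadia–Akira: 2/2; Nadia–Lena: 1; Nadia–Alice: 1; Nadia–Hana: 1; Nadia–Chen: 1; Nadia–Ravi: 1.
All other pairs contribute 0.
Summing the contributions gives betweenness(Kira) = 6.

6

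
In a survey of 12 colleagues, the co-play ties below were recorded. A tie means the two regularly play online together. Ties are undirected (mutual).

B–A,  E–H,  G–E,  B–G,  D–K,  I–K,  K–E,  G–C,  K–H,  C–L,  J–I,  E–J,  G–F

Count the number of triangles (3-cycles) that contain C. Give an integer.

0

C's neighbors are G and L, but none of them are tied to each other, so no triangle contains C.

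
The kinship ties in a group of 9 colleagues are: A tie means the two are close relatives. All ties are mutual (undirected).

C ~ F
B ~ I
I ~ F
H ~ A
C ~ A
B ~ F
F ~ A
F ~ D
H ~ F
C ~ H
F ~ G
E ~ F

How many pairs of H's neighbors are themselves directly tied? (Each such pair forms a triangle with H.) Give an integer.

3

H's neighbors: A, C, and F.
Neighbor pairs that are themselves tied: H–A–C; H–A–F; H–C–F. Each forms one triangle with H, for 3 in total.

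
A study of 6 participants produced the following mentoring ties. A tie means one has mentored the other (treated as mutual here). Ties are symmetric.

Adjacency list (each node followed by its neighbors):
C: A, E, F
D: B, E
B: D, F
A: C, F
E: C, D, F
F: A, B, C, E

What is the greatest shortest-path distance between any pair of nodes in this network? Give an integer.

3

Eccentricity of each node (its greatest distance to any other): A:3, B:2, C:2, D:3, E:2, F:2.
The maximum eccentricity is 3, realized for instance by the pair D–A via D – E – C – A. So the diameter is 3.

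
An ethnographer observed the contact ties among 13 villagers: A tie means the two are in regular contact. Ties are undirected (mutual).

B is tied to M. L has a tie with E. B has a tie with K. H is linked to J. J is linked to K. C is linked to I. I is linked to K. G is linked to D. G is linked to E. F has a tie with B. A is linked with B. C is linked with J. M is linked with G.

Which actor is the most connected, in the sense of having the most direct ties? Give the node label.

B

Degrees — A:1, B:4, C:2, D:1, E:2, F:1, G:3, H:1, I:2, J:3, K:3, L:1, M:2.
The maximum is 4, attained only by B.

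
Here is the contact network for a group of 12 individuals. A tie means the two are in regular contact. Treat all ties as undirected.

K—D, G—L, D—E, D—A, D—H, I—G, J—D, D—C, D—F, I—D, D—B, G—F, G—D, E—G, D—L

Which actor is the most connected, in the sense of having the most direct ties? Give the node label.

Degrees — A:1, B:1, C:1, D:11, E:2, F:2, G:5, H:1, I:2, J:1, K:1, L:2.
The maximum is 11, attained only by D.

D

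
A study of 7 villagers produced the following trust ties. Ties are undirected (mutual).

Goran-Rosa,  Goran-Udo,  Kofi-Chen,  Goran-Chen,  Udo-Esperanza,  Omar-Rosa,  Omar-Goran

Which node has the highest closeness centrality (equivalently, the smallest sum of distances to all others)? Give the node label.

Goran

Farness (sum of distances to all others) for each node — Chen:11, Esperanza:16, Goran:8, Kofi:16, Omar:12, Rosa:12, Udo:11.
The smallest farness is 8, for Goran, so Goran has the highest closeness.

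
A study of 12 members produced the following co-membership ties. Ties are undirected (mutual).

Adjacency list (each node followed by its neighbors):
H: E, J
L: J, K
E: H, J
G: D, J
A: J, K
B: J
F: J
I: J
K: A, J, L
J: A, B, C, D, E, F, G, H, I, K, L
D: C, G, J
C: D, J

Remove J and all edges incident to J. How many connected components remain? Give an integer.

6

Without J, the remaining ties split the others into: {E, H}; {I}; {C, D, G}; {F}; {A, K, L}; {B}.
That's 6 separate components.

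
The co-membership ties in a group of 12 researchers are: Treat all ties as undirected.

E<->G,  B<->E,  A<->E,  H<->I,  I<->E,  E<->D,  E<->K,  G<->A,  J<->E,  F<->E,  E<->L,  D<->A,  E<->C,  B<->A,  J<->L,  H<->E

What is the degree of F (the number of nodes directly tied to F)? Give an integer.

F is directly tied to E. That is 1 neighbor, so the degree of F is 1.

1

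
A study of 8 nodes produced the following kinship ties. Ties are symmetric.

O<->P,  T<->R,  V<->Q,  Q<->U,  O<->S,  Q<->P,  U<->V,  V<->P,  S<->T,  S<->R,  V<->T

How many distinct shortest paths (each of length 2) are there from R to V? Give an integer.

The shortest distance is 2, and the only length-2 path is R–T–V. So there is exactly 1 shortest path.

1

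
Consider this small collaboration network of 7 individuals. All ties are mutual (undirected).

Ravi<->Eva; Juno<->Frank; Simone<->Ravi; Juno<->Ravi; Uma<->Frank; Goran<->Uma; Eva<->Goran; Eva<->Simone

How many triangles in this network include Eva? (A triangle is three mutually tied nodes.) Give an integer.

1

Eva's neighbors: Goran, Ravi, and Simone.
Neighbor pairs that are themselves tied: Eva–Ravi–Simone. Each forms one triangle with Eva, for 1 in total.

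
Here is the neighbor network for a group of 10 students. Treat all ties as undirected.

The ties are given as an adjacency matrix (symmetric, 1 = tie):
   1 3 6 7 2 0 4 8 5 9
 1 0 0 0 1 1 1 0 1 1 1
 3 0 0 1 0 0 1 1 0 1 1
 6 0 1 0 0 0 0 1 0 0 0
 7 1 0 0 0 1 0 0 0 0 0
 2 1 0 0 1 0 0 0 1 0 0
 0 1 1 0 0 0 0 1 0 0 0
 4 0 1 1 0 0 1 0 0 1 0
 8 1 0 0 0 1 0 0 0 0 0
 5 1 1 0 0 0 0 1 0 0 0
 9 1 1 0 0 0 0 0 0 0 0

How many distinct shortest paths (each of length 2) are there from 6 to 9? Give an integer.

The shortest distance is 2, and the only length-2 path is 6–3–9. So there is exactly 1 shortest path.

1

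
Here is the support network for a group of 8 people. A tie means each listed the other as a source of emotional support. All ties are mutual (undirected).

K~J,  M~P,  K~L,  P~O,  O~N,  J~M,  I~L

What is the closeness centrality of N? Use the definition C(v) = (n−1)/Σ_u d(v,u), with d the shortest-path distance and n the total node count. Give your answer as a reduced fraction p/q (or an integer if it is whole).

1/4

Distances from N: I:7, J:4, K:5, L:6, M:3, O:1, P:2. Sum = 28.
n = 8, so closeness = 7/28 = 1/4.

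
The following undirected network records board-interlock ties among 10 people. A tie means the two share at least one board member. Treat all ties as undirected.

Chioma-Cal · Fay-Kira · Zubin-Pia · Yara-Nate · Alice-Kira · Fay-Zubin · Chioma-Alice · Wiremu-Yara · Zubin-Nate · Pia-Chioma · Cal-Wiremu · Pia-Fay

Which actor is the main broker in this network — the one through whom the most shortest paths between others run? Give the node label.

Unnormalized betweenness of each node: Alice:3, Cal:13/2, Chioma:23/2, Fay:5, Kira:2, Nate:11/2, Pia:13/2, Wiremu:4, Yara:7/2, Zubin:17/2.
Chioma has the largest value, 23/2, making it the main broker — the node through which the most shortest paths run.

Chioma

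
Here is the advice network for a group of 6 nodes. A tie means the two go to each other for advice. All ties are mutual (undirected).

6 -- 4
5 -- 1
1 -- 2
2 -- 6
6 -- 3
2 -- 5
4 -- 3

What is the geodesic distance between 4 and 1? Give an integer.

One shortest route is 4 – 6 – 2 – 1, which uses 3 edges, and at distance 2 from 4 we only reach {2}, which does not include 1. So d(4,1) = 3.

3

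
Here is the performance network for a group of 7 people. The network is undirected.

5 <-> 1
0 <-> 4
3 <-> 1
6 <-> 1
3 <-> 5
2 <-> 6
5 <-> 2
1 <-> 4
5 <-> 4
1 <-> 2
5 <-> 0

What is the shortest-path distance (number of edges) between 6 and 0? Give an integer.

3

One shortest route is 6 – 1 – 4 – 0, which uses 3 edges, and at distance 2 from 6 we only reach {3, 4, 5}, which does not include 0. So d(6,0) = 3.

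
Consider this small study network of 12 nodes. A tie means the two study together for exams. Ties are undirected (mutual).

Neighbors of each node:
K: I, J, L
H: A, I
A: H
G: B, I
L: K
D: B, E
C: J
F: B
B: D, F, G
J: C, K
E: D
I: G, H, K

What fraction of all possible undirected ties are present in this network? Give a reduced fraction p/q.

There are 11 edges and 12 nodes, so the maximum possible is C(12,2) = 66.
Density = 11/66 = 1/6.

1/6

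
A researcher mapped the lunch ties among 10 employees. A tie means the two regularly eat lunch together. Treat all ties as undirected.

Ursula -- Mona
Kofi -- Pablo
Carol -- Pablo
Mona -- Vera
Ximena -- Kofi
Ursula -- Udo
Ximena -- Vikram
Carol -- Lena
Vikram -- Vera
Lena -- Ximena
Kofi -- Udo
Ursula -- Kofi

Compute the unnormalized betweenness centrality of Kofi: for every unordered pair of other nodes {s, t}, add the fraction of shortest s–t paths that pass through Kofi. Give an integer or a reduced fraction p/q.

Pairs whose geodesics pass through Kofi — Carol–Mona: 1; Carol–Ursula: 1; Carol–Udo: 1; Lena–Mona: 1/2; Lena–Ursula: 1; Lena–Udo: 1; Ximena–Mona: 1/2; Ximena–Ursula: 1; Ximena–Udo: 1; Ximena–Pablo: 1; Vikram–Ursula: 1/2; Vikram–Udo: 1; Vikram–Pablo: 1; Vera–Pablo: 2/2 … (+3 more pairs).
All other pairs contribute 0.
Summing the contributions gives betweenness(Kofi) = 31/2.

31/2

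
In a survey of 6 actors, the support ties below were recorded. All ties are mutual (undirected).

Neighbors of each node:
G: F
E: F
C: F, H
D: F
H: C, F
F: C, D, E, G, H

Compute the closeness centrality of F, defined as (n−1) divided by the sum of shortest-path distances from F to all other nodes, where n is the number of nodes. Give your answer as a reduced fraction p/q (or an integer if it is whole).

1

Distances from F: C:1, D:1, E:1, G:1, H:1. Sum = 5.
n = 6, so closeness = 5/5 = 1.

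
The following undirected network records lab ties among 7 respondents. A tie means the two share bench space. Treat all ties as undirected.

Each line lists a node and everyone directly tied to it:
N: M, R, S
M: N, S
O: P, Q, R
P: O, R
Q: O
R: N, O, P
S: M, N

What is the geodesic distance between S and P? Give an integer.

One shortest route is S – N – R – P, which uses 3 edges, and at distance 2 from S we only reach {R}, which does not include P. So d(S,P) = 3.

3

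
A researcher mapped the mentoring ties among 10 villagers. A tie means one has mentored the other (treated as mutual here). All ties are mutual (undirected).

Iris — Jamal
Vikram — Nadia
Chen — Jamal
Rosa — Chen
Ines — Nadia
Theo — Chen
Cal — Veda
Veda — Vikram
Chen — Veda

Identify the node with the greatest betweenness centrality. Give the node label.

Unnormalized betweenness of each node: Cal:0, Chen:25, Ines:0, Iris:0, Jamal:8, Nadia:8, Rosa:0, Theo:0, Veda:23, Vikram:14.
Chen has the largest value, 25, making it the main broker — the node through which the most shortest paths run.

Chen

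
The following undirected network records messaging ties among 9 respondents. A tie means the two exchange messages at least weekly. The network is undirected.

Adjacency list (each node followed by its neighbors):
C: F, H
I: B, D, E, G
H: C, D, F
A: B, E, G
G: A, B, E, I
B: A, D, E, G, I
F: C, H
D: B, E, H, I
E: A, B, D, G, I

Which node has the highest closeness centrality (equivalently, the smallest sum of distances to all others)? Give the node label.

Farness (sum of distances to all others) for each node — A:18, B:13, C:21, D:12, E:13, F:21, G:17, H:15, I:14.
The smallest farness is 12, for D, so D has the highest closeness.

D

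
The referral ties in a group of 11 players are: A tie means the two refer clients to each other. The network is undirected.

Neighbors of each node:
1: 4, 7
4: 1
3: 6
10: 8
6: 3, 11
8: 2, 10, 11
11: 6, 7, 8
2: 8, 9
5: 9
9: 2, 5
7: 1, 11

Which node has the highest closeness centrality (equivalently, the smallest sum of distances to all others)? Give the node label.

Farness (sum of distances to all others) for each node — 1:33, 2:27, 3:37, 4:42, 5:43, 6:28, 7:26, 8:22, 9:34, 10:31, 11:21.
The smallest farness is 21, for 11, so 11 has the highest closeness.

11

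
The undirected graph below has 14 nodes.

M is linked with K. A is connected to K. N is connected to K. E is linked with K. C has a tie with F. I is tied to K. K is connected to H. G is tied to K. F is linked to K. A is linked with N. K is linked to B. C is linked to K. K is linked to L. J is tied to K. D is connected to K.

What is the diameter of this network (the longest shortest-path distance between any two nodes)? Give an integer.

2

Eccentricity of each node (its greatest distance to any other): A:2, B:2, C:2, D:2, E:2, F:2, G:2, H:2, I:2, J:2, K:1, L:2, M:2, N:2.
The maximum eccentricity is 2, realized for instance by the pair L–N via L – K – N. So the diameter is 2.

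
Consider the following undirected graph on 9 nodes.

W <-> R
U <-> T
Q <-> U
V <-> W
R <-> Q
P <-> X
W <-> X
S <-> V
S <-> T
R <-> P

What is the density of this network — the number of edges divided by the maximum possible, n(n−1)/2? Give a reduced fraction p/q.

5/18

There are 10 edges and 9 nodes, so the maximum possible is C(9,2) = 36.
Density = 10/36 = 5/18.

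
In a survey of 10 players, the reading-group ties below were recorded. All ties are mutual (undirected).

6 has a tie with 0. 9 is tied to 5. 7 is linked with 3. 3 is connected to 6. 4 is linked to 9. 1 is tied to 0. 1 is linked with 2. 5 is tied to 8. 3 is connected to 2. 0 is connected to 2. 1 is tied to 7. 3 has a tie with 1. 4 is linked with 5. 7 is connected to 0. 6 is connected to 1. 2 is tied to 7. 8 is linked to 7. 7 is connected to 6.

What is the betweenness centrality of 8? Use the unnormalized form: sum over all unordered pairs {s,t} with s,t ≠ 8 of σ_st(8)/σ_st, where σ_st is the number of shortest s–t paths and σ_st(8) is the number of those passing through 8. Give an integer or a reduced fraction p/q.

Pairs whose geodesics pass through 8 — 3–5: 1; 3–4: 1; 3–9: 1; 7–5: 1; 7–4: 1; 7–9: 1; 1–5: 1; 1–4: 1; 1–9: 1; 2–5: 1; 2–4: 1; 2–9: 1; 0–5: 1; 0–4: 1 … (+4 more pairs).
All other pairs contribute 0.
Summing the contributions gives betweenness(8) = 18.

18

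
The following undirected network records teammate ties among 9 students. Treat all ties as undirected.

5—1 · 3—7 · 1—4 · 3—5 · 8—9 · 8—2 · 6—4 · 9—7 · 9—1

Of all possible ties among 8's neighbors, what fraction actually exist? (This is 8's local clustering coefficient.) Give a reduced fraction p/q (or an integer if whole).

0

8's neighbors: 2 and 9 (k = 2).
Possible neighbor pairs: C(2,2) = 1. Edges among them: none → e = 0.
Clustering(8) = 0/1.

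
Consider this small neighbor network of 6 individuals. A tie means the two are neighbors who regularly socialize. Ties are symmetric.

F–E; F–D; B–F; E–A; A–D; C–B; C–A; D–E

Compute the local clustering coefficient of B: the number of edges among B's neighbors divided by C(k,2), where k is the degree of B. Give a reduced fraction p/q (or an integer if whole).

0

B's neighbors: C and F (k = 2).
Possible neighbor pairs: C(2,2) = 1. Edges among them: none → e = 0.
Clustering(B) = 0/1.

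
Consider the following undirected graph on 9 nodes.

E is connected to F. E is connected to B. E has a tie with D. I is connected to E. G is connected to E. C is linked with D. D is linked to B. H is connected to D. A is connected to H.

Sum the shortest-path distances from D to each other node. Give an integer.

Distances from D: A:2, B:1, C:1, E:1, F:2, G:2, H:1, I:2.
Sum = 2 + 1 + 1 + 1 + 2 + 2 + 1 + 2 = 12.

12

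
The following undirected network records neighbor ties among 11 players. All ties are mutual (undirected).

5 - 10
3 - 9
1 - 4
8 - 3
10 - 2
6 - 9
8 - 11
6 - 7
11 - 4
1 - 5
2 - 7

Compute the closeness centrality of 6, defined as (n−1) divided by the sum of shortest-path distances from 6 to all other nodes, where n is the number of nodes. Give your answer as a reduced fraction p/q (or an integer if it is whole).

1/3

Distances from 6: 1:5, 2:2, 3:2, 4:5, 5:4, 7:1, 8:3, 9:1, 10:3, 11:4. Sum = 30.
n = 11, so closeness = 10/30 = 1/3.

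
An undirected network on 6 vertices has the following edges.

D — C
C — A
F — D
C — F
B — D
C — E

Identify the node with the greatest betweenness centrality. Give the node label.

C

Unnormalized betweenness of each node: A:0, B:0, C:7, D:4, E:0, F:0.
C has the largest value, 7, making it the main broker — the node through which the most shortest paths run.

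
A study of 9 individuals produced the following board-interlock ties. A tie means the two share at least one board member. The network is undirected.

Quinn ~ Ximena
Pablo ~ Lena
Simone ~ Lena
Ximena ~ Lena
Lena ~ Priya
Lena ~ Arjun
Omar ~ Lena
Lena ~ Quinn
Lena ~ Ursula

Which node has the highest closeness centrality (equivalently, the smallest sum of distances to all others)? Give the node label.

Lena

Farness (sum of distances to all others) for each node — Arjun:15, Lena:8, Omar:15, Pablo:15, Priya:15, Quinn:14, Simone:15, Ursula:15, Ximena:14.
The smallest farness is 8, for Lena, so Lena has the highest closeness.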